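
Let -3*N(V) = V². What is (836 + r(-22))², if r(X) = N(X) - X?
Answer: 4368100/9 ≈ 4.8534e+5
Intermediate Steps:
N(V) = -V²/3
r(X) = -X - X²/3 (r(X) = -X²/3 - X = -X - X²/3)
(836 + r(-22))² = (836 + (⅓)*(-22)*(-3 - 1*(-22)))² = (836 + (⅓)*(-22)*(-3 + 22))² = (836 + (⅓)*(-22)*19)² = (836 - 418/3)² = (2090/3)² = 4368100/9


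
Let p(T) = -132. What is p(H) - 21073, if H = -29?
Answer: -21205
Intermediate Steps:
p(H) - 21073 = -132 - 21073 = -21205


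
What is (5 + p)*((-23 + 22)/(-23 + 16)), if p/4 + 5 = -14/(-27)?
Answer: -349/189 ≈ -1.8466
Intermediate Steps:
p = -484/27 (p = -20 + 4*(-14/(-27)) = -20 + 4*(-14*(-1/27)) = -20 + 4*(14/27) = -20 + 56/27 = -484/27 ≈ -17.926)
(5 + p)*((-23 + 22)/(-23 + 16)) = (5 - 484/27)*((-23 + 22)/(-23 + 16)) = -(-349)/(27*(-7)) = -(-349)*(-1)/(27*7) = -349/27*⅐ = -349/189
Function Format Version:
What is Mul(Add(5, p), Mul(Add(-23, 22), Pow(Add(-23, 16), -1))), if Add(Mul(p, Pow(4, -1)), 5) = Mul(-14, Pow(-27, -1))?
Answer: Rational(-349, 189) ≈ -1.8466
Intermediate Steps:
p = Rational(-484, 27) (p = Add(-20, Mul(4, Mul(-14, Pow(-27, -1)))) = Add(-20, Mul(4, Mul(-14, Rational(-1, 27)))) = Add(-20, Mul(4, Rational(14, 27))) = Add(-20, Rational(56, 27)) = Rational(-484, 27) ≈ -17.926)
Mul(Add(5, p), Mul(Add(-23, 22), Pow(Add(-23, 16), -1))) = Mul(Add(5, Rational(-484, 27)), Mul(Add(-23, 22), Pow(Add(-23, 16), -1))) = Mul(Rational(-349, 27), Mul(-1, Pow(-7, -1))) = Mul(Rational(-349, 27), Mul(-1, Rational(-1, 7))) = Mul(Rational(-349, 27), Rational(1, 7)) = Rational(-349, 189)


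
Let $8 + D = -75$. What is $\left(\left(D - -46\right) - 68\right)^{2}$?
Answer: $11025$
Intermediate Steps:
$D = -83$ ($D = -8 - 75 = -83$)
$\left(\left(D - -46\right) - 68\right)^{2} = \left(\left(-83 - -46\right) - 68\right)^{2} = \left(\left(-83 + 46\right) - 68\right)^{2} = \left(-37 - 68\right)^{2} = \left(-105\right)^{2} = 11025$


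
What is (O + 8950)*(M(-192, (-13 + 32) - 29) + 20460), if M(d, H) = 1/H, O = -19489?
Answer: -2156268861/10 ≈ -2.1563e+8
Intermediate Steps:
(O + 8950)*(M(-192, (-13 + 32) - 29) + 20460) = (-19489 + 8950)*(1/((-13 + 32) - 29) + 20460) = -10539*(1/(19 - 29) + 20460) = -10539*(1/(-10) + 20460) = -10539*(-1/10 + 20460) = -10539*204599/10 = -2156268861/10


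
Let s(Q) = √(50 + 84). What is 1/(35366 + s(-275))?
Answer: 17683/625376911 - √134/1250753822 ≈ 2.8266e-5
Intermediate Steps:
s(Q) = √134
1/(35366 + s(-275)) = 1/(35366 + √134)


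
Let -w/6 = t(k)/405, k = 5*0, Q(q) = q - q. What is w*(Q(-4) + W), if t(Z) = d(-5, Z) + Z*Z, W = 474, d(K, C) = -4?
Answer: 1264/45 ≈ 28.089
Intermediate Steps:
Q(q) = 0
k = 0
t(Z) = -4 + Z² (t(Z) = -4 + Z*Z = -4 + Z²)
w = 8/135 (w = -6*(-4 + 0²)/405 = -6*(-4 + 0)/405 = -(-24)/405 = -6*(-4/405) = 8/135 ≈ 0.059259)
w*(Q(-4) + W) = 8*(0 + 474)/135 = (8/135)*474 = 1264/45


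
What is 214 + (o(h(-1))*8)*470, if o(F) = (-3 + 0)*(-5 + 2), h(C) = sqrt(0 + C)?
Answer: 34054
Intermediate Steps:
h(C) = sqrt(C)
o(F) = 9 (o(F) = -3*(-3) = 9)
214 + (o(h(-1))*8)*470 = 214 + (9*8)*470 = 214 + 72*470 = 214 + 33840 = 34054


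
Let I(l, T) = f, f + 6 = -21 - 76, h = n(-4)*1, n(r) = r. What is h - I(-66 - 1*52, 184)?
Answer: 99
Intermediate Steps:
h = -4 (h = -4*1 = -4)
f = -103 (f = -6 + (-21 - 76) = -6 - 97 = -103)
I(l, T) = -103
h - I(-66 - 1*52, 184) = -4 - 1*(-103) = -4 + 103 = 99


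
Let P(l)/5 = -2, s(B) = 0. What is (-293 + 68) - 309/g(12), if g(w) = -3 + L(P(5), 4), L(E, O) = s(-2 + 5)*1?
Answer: -122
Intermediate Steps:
P(l) = -10 (P(l) = 5*(-2) = -10)
L(E, O) = 0 (L(E, O) = 0*1 = 0)
g(w) = -3 (g(w) = -3 + 0 = -3)
(-293 + 68) - 309/g(12) = (-293 + 68) - 309/(-3) = -225 - 309*(-1/3) = -225 + 103 = -122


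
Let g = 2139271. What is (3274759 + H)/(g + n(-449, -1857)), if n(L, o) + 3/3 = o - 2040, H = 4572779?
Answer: 2615846/711791 ≈ 3.6750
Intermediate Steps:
n(L, o) = -2041 + o (n(L, o) = -1 + (o - 2040) = -1 + (-2040 + o) = -2041 + o)
(3274759 + H)/(g + n(-449, -1857)) = (3274759 + 4572779)/(2139271 + (-2041 - 1857)) = 7847538/(2139271 - 3898) = 7847538/2135373 = 7847538*(1/2135373) = 2615846/711791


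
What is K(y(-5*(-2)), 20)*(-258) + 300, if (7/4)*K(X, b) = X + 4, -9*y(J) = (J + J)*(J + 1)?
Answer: 69596/21 ≈ 3314.1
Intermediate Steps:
y(J) = -2*J*(1 + J)/9 (y(J) = -(J + J)*(J + 1)/9 = -2*J*(1 + J)/9)
K(X, b) = 16/7 + 4*X/7 (K(X, b) = 4*(X + 4)/7 = 4*(4 + X)/7 = 16/7 + 4*X/7)
K(y(-5*(-2)), 20)*(-258) + 300 = (16/7 + 4*(-2*(-5*(-2))*(1 - 5*(-2))/9)/7)*(-258) + 300 = (16/7 + 4*(-2/9*10*(1 + 10))/7)*(-258) + 300 = (16/7 + 4*(-2/9*10*11)/7)*(-258) + 300 = (16/7 + (4/7)*(-220/9))*(-258) + 300 = (16/7 - 880/63)*(-258) + 300 = -736/63*(-258) + 300 = 63296/21 + 300 = 69596/21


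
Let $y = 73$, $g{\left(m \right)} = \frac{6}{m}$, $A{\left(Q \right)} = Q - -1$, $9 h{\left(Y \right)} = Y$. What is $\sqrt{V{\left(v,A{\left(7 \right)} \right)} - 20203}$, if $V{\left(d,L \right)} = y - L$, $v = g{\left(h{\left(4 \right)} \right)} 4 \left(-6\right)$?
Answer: $i \sqrt{20138} \approx 141.91 i$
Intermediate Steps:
$h{\left(Y \right)} = \frac{Y}{9}$
$A{\left(Q \right)} = 1 + Q$ ($A{\left(Q \right)} = Q + 1 = 1 + Q$)
$v = -324$ ($v = \frac{6}{\frac{1}{9} \cdot 4} \cdot 4 \left(-6\right) = \frac{6}{\frac{4}{9}} \cdot 4 \left(-6\right) = 6 \cdot \frac{9}{4} \cdot 4 \left(-6\right) = \frac{27}{2} \cdot 4 \left(-6\right) = 54 \left(-6\right) = -324$)
$V{\left(d,L \right)} = 73 - L$
$\sqrt{V{\left(v,A{\left(7 \right)} \right)} - 20203} = \sqrt{\left(73 - \left(1 + 7\right)\right) - 20203} = \sqrt{\left(73 - 8\right) - 20203} = \sqrt{65 - 20203} = \sqrt{-20138} = i \sqrt{20138}$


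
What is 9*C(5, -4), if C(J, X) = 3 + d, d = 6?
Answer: 81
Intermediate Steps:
C(J, X) = 9 (C(J, X) = 3 + 6 = 9)
9*C(5, -4) = 9*9 = 81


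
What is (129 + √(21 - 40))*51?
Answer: 6579 + 51*I*√19 ≈ 6579.0 + 222.3*I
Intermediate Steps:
(129 + √(21 - 40))*51 = (129 + √(-19))*51 = (129 + I*√19)*51 = 6579 + 51*I*√19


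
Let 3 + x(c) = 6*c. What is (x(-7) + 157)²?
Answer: 12544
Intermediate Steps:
x(c) = -3 + 6*c
(x(-7) + 157)² = ((-3 + 6*(-7)) + 157)² = ((-3 - 42) + 157)² = (-45 + 157)² = 112² = 12544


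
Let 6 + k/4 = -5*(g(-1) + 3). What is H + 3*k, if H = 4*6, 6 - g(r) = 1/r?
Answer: -648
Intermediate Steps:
g(r) = 6 - 1/r
H = 24
k = -224 (k = -24 + 4*(-5*((6 - 1/(-1)) + 3)) = -24 + 4*(-5*((6 - 1*(-1)) + 3)) = -24 + 4*(-5*((6 + 1) + 3)) = -24 + 4*(-5*(7 + 3)) = -24 + 4*(-5*10) = -24 + 4*(-50) = -24 - 200 = -224)
H + 3*k = 24 + 3*(-224) = 24 - 672 = -648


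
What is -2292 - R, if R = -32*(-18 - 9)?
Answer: -3156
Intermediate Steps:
R = 864 (R = -32*(-27) = 864)
-2292 - R = -2292 - 1*864 = -2292 - 864 = -3156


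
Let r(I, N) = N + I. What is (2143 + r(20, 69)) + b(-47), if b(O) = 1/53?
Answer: 118297/53 ≈ 2232.0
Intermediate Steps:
r(I, N) = I + N
b(O) = 1/53
(2143 + r(20, 69)) + b(-47) = (2143 + (20 + 69)) + 1/53 = (2143 + 89) + 1/53 = 2232 + 1/53 = 118297/53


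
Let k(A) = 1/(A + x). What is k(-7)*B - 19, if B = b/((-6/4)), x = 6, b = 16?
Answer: -25/3 ≈ -8.3333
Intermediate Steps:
k(A) = 1/(6 + A) (k(A) = 1/(A + 6) = 1/(6 + A))
B = -32/3 (B = 16/((-6/4)) = 16/((-6*¼)) = 16/(-3/2) = 16*(-⅔) = -32/3 ≈ -10.667)
k(-7)*B - 19 = -32/3/(6 - 7) - 19 = -32/3/(-1) - 19 = -1*(-32/3) - 19 = 32/3 - 19 = -25/3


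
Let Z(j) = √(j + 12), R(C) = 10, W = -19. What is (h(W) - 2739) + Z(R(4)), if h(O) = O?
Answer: -2758 + √22 ≈ -2753.3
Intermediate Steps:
Z(j) = √(12 + j)
(h(W) - 2739) + Z(R(4)) = (-19 - 2739) + √(12 + 10) = -2758 + √22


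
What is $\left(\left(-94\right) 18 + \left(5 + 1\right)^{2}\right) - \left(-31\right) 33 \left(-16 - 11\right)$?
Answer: $-29277$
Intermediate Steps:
$\left(\left(-94\right) 18 + \left(5 + 1\right)^{2}\right) - \left(-31\right) 33 \left(-16 - 11\right) = \left(-1692 + 6^{2}\right) - \left(-1023\right) \left(-27\right) = \left(-1692 + 36\right) - 27621 = -1656 - 27621 = -29277$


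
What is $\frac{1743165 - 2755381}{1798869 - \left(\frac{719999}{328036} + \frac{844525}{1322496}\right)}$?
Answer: $- \frac{109781479977652224}{195098862341881115} \approx -0.5627$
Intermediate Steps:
$\frac{1743165 - 2755381}{1798869 - \left(\frac{719999}{328036} + \frac{844525}{1322496}\right)} = - \frac{1012216}{1798869 - \frac{307307600101}{108456574464}} = - \frac{1012216}{\frac{195098862341881115}{108456574464}} = \left(-1012216\right) \frac{108456574464}{195098862341881115} = - \frac{109781479977652224}{195098862341881115}$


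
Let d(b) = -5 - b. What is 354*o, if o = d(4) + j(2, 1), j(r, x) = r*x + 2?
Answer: -1770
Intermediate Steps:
j(r, x) = 2 + r*x
o = -5 (o = (-5 - 1*4) + (2 + 2*1) = (-5 - 4) + (2 + 2) = -9 + 4 = -5)
354*o = 354*(-5) = -1770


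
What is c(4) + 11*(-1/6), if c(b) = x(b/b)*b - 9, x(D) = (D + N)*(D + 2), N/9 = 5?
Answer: 3247/6 ≈ 541.17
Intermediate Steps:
N = 45 (N = 9*5 = 45)
x(D) = (2 + D)*(45 + D) (x(D) = (D + 45)*(D + 2) = (45 + D)*(2 + D) = (2 + D)*(45 + D))
c(b) = -9 + 138*b (c(b) = (90 + (b/b)² + 47*(b/b))*b - 9 = (90 + 1² + 47*1)*b - 9 = (90 + 1 + 47)*b - 9 = 138*b - 9 = -9 + 138*b)
c(4) + 11*(-1/6) = (-9 + 138*4) + 11*(-1/6) = (-9 + 552) + 11*(-1*⅙) = 543 + 11*(-⅙) = 543 - 11/6 = 3247/6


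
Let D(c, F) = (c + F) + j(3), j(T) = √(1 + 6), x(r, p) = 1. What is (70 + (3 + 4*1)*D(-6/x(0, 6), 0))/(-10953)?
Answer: -28/10953 - 7*√7/10953 ≈ -0.0042473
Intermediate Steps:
j(T) = √7
D(c, F) = F + c + √7 (D(c, F) = (c + F) + √7 = (F + c) + √7 = F + c + √7)
(70 + (3 + 4*1)*D(-6/x(0, 6), 0))/(-10953) = (70 + (3 + 4*1)*(0 - 6/1 + √7))/(-10953) = (70 + (3 + 4)*(0 - 6*1 + √7))*(-1/10953) = (70 + 7*(0 - 6 + √7))*(-1/10953) = (70 + 7*(-6 + √7))*(-1/10953) = (70 + (-42 + 7*√7))*(-1/10953) = (28 + 7*√7)*(-1/10953) = -28/10953 - 7*√7/10953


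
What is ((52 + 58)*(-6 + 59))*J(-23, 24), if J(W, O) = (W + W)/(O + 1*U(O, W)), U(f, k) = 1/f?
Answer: -6436320/577 ≈ -11155.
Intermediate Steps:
J(W, O) = 2*W/(O + 1/O) (J(W, O) = (W + W)/(O + 1/O) = (2*W)/(O + 1/O) = 2*W/(O + 1/O))
((52 + 58)*(-6 + 59))*J(-23, 24) = ((52 + 58)*(-6 + 59))*(2*24*(-23)/(1 + 24**2)) = (110*53)*(2*24*(-23)/(1 + 576)) = 5830*(2*24*(-23)/577) = 5830*(2*24*(-23)*(1/577)) = 5830*(-1104/577) = -6436320/577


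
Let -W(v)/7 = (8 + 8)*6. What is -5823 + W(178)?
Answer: -6495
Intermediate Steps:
W(v) = -672 (W(v) = -7*(8 + 8)*6 = -112*6 = -7*96 = -672)
-5823 + W(178) = -5823 - 672 = -6495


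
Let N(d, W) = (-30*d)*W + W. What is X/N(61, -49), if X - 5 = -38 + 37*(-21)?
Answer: -810/89621 ≈ -0.0090381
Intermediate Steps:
N(d, W) = W - 30*W*d (N(d, W) = -30*W*d + W = W - 30*W*d)
X = -810 (X = 5 + (-38 + 37*(-21)) = 5 + (-38 - 777) = 5 - 815 = -810)
X/N(61, -49) = -810*(-1/(49*(1 - 30*61))) = -810*(-1/(49*(1 - 1830))) = -810/((-49*(-1829))) = -810/89621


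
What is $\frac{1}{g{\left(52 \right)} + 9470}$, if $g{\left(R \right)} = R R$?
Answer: $\frac{1}{12174} \approx 8.2142 \cdot 10^{-5}$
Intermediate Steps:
$g{\left(R \right)} = R^{2}$
$\frac{1}{g{\left(52 \right)} + 9470} = \frac{1}{52^{2} + 9470} = \frac{1}{2704 + 9470} = \frac{1}{12174}$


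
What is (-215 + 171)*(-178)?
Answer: 7832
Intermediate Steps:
(-215 + 171)*(-178) = -44*(-178) = 7832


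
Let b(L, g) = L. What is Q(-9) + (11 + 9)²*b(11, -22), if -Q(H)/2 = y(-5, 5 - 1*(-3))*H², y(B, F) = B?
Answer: 5210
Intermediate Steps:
Q(H) = 10*H² (Q(H) = -(-10)*H² = 10*H²)
Q(-9) + (11 + 9)²*b(11, -22) = 10*(-9)² + (11 + 9)²*11 = 10*81 + 20²*11 = 810 + 400*11 = 810 + 4400 = 5210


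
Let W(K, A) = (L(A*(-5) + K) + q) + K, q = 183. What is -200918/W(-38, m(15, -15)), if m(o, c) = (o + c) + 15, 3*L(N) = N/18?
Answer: -10849572/7717 ≈ -1405.9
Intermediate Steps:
L(N) = N/54 (L(N) = (N/18)/3 = N/54)
m(o, c) = 15 + c + o (m(o, c) = (c + o) + 15 = 15 + c + o)
W(K, A) = 183 - 5*A/54 + 55*K/54 (W(K, A) = ((A*(-5) + K)/54 + 183) + K = ((-5*A + K)/54 + 183) + K = ((K - 5*A)/54 + 183) + K = ((-5*A/54 + K/54) + 183) + K = (183 - 5*A/54 + K/54) + K = 183 - 5*A/54 + 55*K/54)
-200918/W(-38, m(15, -15)) = -200918/(183 - 5*(15 - 15 + 15)/54 + (55/54)*(-38)) = -200918/(183 - 5/54*15 - 1045/27) = -200918/(183 - 25/18 - 1045/27) = -200918/7717/54 = -200918*54/7717 = -10849572/7717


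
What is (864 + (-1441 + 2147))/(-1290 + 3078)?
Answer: 785/894 ≈ 0.87808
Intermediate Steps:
(864 + (-1441 + 2147))/(-1290 + 3078) = (864 + 706)/1788 = 1570*(1/1788) = 785/894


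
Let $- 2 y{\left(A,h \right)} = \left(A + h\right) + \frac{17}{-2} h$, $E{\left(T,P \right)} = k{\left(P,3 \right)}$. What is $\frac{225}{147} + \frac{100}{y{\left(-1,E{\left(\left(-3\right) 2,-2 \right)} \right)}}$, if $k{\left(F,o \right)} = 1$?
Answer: $\frac{20875}{833} \approx 25.06$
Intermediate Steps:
$E{\left(T,P \right)} = 1$
$y{\left(A,h \right)} = - \frac{A}{2} + \frac{15 h}{4}$ ($y{\left(A,h \right)} = - \frac{\left(A + h\right) + \frac{17}{-2} h}{2} = - \frac{\left(A + h\right) + 17 \left(- \frac{1}{2}\right) h}{2} = - \frac{\left(A + h\right) - \frac{17 h}{2}}{2} = - \frac{A - \frac{15 h}{2}}{2} = - \frac{A}{2} + \frac{15 h}{4}$)
$\frac{225}{147} + \frac{100}{y{\left(-1,E{\left(\left(-3\right) 2,-2 \right)} \right)}} = \frac{225}{147} + \frac{100}{\left(- \frac{1}{2}\right) \left(-1\right) + \frac{15}{4} \cdot 1} = 225 \cdot \frac{1}{147} + \frac{100}{\frac{1}{2} + \frac{15}{4}} = \frac{75}{49} + \frac{100}{\frac{17}{4}} = \frac{75}{49} + 100 \cdot \frac{4}{17} = \frac{75}{49} + \frac{400}{17} = \frac{20875}{833}$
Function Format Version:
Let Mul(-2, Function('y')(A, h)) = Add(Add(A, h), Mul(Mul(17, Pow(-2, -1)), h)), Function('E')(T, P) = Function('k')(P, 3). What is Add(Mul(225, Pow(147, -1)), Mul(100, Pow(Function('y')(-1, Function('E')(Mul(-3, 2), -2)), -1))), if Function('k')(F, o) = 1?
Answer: Rational(20875, 833) ≈ 25.060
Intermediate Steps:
Function('E')(T, P) = 1
Function('y')(A, h) = Add(Mul(Rational(-1, 2), A), Mul(Rational(15, 4), h)) (Function('y')(A, h) = Mul(Rational(-1, 2), Add(Add(A, h), Mul(Mul(17, Pow(-2, -1)), h))) = Mul(Rational(-1, 2), Add(Add(A, h), Mul(Mul(17, Rational(-1, 2)), h))) = Mul(Rational(-1, 2), Add(Add(A, h), Mul(Rational(-17, 2), h))) = Mul(Rational(-1, 2), Add(A, Mul(Rational(-15, 2), h))) = Add(Mul(Rational(-1, 2), A), Mul(Rational(15, 4), h)))
Add(Mul(225, Pow(147, -1)), Mul(100, Pow(Function('y')(-1, Function('E')(Mul(-3, 2), -2)), -1))) = Add(Mul(225, Pow(147, -1)), Mul(100, Pow(Add(Mul(Rational(-1, 2), -1), Mul(Rational(15, 4), 1)), -1))) = Add(Mul(225, Rational(1, 147)), Mul(100, Pow(Add(Rational(1, 2), Rational(15, 4)), -1))) = Add(Rational(75, 49), Mul(100, Pow(Rational(17, 4), -1))) = Add(Rational(75, 49), Mul(100, Rational(4, 17))) = Add(Rational(75, 49), Rational(400, 17)) = Rational(20875, 833)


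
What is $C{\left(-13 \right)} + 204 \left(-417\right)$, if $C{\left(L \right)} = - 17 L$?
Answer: $-84847$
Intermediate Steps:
$C{\left(-13 \right)} + 204 \left(-417\right) = \left(-17\right) \left(-13\right) + 204 \left(-417\right) = 221 - 85068 = -84847$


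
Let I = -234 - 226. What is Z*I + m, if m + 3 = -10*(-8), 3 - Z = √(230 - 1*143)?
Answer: -1303 + 460*√87 ≈ 2987.6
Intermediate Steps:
Z = 3 - √87 (Z = 3 - √(230 - 1*143) = 3 - √(230 - 143) = 3 - √87 ≈ -6.3274)
m = 77 (m = -3 - 10*(-8) = -3 + 80 = 77)
I = -460
Z*I + m = (3 - √87)*(-460) + 77 = (-1380 + 460*√87) + 77 = -1303 + 460*√87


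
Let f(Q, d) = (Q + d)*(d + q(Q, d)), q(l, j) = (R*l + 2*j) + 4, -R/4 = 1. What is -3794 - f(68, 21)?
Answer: 14451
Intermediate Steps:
R = -4 (R = -4*1 = -4)
q(l, j) = 4 - 4*l + 2*j (q(l, j) = (-4*l + 2*j) + 4 = 4 - 4*l + 2*j)
f(Q, d) = (Q + d)*(4 - 4*Q + 3*d) (f(Q, d) = (Q + d)*(d + (4 - 4*Q + 2*d)) = (Q + d)*(4 - 4*Q + 3*d))
-3794 - f(68, 21) = -3794 - (-4*68**2 + 3*21**2 + 4*68 + 4*21 - 1*68*21) = -3794 - (-4*4624 + 3*441 + 272 + 84 - 1428) = -3794 - (-18496 + 1323 + 272 + 84 - 1428) = -3794 - 1*(-18245) = -3794 + 18245 = 14451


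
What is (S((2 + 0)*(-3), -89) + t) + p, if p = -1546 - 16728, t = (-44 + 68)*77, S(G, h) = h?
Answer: -16515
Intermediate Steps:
t = 1848 (t = 24*77 = 1848)
p = -18274
(S((2 + 0)*(-3), -89) + t) + p = (-89 + 1848) - 18274 = 1759 - 18274 = -16515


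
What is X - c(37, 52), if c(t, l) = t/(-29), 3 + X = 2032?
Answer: 58878/29 ≈ 2030.3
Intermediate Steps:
X = 2029 (X = -3 + 2032 = 2029)
c(t, l) = -t/29 (c(t, l) = t*(-1/29) = -t/29)
X - c(37, 52) = 2029 - (-1)*37/29 = 2029 - 1*(-37/29) = 2029 + 37/29 = 58878/29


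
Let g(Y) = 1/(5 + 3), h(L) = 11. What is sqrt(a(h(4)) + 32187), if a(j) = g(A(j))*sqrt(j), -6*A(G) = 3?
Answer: sqrt(514992 + 2*sqrt(11))/4 ≈ 179.41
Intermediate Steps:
A(G) = -1/2 (A(G) = -1/6*3 = -1/2)
g(Y) = 1/8
a(j) = sqrt(j)/8
sqrt(a(h(4)) + 32187) = sqrt(sqrt(11)/8 + 32187) = sqrt(32187 + sqrt(11)/8)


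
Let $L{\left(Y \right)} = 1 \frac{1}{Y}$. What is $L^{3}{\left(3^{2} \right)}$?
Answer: $\frac{1}{729} \approx 0.0013717$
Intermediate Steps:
$L{\left(Y \right)} = \frac{1}{Y}$
$L^{3}{\left(3^{2} \right)} = \left(\frac{1}{3^{2}}\right)^{3} = \left(\frac{1}{9}\right)^{3} = \frac{1}{729}$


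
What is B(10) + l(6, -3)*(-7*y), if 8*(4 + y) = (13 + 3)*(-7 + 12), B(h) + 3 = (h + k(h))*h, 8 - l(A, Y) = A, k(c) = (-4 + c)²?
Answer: 373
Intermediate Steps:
l(A, Y) = 8 - A
B(h) = -3 + h*(h + (-4 + h)²) (B(h) = -3 + (h + (-4 + h)²)*h = -3 + h*(h + (-4 + h)²))
y = 6 (y = -4 + ((13 + 3)*(-7 + 12))/8 = -4 + (16*5)/8 = -4 + (⅛)*80 = -4 + 10 = 6)
B(10) + l(6, -3)*(-7*y) = (-3 + 10² + 10*(-4 + 10)²) + (8 - 1*6)*(-7*6) = (-3 + 100 + 10*6²) + (8 - 6)*(-42) = (-3 + 100 + 10*36) + 2*(-42) = (-3 + 100 + 360) - 84 = 457 - 84 = 373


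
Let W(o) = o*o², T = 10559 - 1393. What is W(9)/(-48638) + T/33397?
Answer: 421469495/1624363286 ≈ 0.25947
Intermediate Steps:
T = 9166
W(o) = o³
W(9)/(-48638) + T/33397 = 9³/(-48638) + 9166/33397 = 729*(-1/48638) + 9166*(1/33397) = -729/48638 + 9166/33397 = 421469495/1624363286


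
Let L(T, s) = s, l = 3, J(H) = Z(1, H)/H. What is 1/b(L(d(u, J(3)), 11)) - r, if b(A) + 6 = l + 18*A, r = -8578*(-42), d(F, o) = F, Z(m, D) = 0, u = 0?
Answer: -70253819/195 ≈ -3.6028e+5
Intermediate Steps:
J(H) = 0 (J(H) = 0/H = 0)
r = 360276
b(A) = -3 + 18*A (b(A) = -6 + (3 + 18*A) = -3 + 18*A)
1/b(L(d(u, J(3)), 11)) - r = 1/(-3 + 18*11) - 1*360276 = 1/(-3 + 198) - 360276 = 1/195 - 360276 = -70253819/195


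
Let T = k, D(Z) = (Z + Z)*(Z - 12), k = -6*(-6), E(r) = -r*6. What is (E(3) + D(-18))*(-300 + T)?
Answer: -280368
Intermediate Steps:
E(r) = -6*r
k = 36
D(Z) = 2*Z*(-12 + Z) (D(Z) = (2*Z)*(-12 + Z) = 2*Z*(-12 + Z))
T = 36
(E(3) + D(-18))*(-300 + T) = (-6*3 + 2*(-18)*(-12 - 18))*(-300 + 36) = (-18 + 2*(-18)*(-30))*(-264) = (-18 + 1080)*(-264) = 1062*(-264) = -280368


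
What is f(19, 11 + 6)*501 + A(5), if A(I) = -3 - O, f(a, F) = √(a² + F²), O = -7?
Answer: 4 + 2505*√26 ≈ 12777.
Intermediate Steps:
f(a, F) = √(F² + a²)
A(I) = 4 (A(I) = -3 - 1*(-7) = -3 + 7 = 4)
f(19, 11 + 6)*501 + A(5) = √((11 + 6)² + 19²)*501 + 4 = √(17² + 361)*501 + 4 = √(289 + 361)*501 + 4 = √650*501 + 4 = (5*√26)*501 + 4 = 2505*√26 + 4 = 4 + 2505*√26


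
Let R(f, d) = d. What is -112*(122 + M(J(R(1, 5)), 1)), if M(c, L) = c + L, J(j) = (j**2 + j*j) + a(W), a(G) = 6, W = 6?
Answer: -20048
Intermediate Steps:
J(j) = 6 + 2*j**2 (J(j) = (j**2 + j*j) + 6 = (j**2 + j**2) + 6 = 2*j**2 + 6 = 6 + 2*j**2)
M(c, L) = L + c
-112*(122 + M(J(R(1, 5)), 1)) = -112*(122 + (1 + (6 + 2*5**2))) = -112*(122 + (1 + (6 + 2*25))) = -112*(122 + (1 + (6 + 50))) = -112*(122 + (1 + 56)) = -112*(122 + 57) = -112*179 = -20048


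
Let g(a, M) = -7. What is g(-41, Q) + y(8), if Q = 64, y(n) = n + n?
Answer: 9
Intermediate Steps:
y(n) = 2*n
g(-41, Q) + y(8) = -7 + 2*8 = -7 + 16 = 9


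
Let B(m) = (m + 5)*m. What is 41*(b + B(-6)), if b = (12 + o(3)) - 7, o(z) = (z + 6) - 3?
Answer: 697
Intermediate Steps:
B(m) = m*(5 + m) (B(m) = (5 + m)*m = m*(5 + m))
o(z) = 3 + z (o(z) = (6 + z) - 3 = 3 + z)
b = 11 (b = (12 + (3 + 3)) - 7 = (12 + 6) - 7 = 18 - 7 = 11)
41*(b + B(-6)) = 41*(11 - 6*(5 - 6)) = 41*(11 - 6*(-1)) = 41*(11 + 6) = 41*17 = 697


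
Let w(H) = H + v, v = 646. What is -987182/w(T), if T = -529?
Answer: -987182/117 ≈ -8437.5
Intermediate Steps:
w(H) = 646 + H (w(H) = H + 646 = 646 + H)
-987182/w(T) = -987182/(646 - 529) = -987182/117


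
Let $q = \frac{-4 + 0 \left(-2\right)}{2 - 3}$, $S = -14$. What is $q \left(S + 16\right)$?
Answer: $8$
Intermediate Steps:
$q = 4$ ($q = \frac{-4 + 0}{-1} = \left(-4\right) \left(-1\right) = 4$)
$q \left(S + 16\right) = 4 \left(-14 + 16\right) = 4 \cdot 2 = 8$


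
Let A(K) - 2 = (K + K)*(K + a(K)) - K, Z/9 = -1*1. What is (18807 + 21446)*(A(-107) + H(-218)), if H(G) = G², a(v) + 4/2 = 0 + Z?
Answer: 2933839905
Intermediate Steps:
Z = -9 (Z = 9*(-1*1) = 9*(-1) = -9)
a(v) = -11 (a(v) = -2 + (0 - 9) = -2 - 9 = -11)
A(K) = 2 - K + 2*K*(-11 + K) (A(K) = 2 + ((K + K)*(K - 11) - K) = 2 + ((2*K)*(-11 + K) - K) = 2 + (2*K*(-11 + K) - K) = 2 + (-K + 2*K*(-11 + K)) = 2 - K + 2*K*(-11 + K))
(18807 + 21446)*(A(-107) + H(-218)) = (18807 + 21446)*((2 - 23*(-107) + 2*(-107)²) + (-218)²) = 40253*((2 + 2461 + 2*11449) + 47524) = 40253*((2 + 2461 + 22898) + 47524) = 40253*(25361 + 47524) = 40253*72885 = 2933839905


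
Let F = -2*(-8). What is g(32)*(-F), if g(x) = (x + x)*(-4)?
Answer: 4096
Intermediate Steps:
F = 16
g(x) = -8*x (g(x) = (2*x)*(-4) = -8*x)
g(32)*(-F) = (-8*32)*(-1*16) = -256*(-16) = 4096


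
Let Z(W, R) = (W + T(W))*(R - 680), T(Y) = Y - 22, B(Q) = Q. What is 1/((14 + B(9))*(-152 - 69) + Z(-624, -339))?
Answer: 1/1289047 ≈ 7.7577e-7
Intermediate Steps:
T(Y) = -22 + Y
Z(W, R) = (-680 + R)*(-22 + 2*W) (Z(W, R) = (W + (-22 + W))*(R - 680) = (-22 + 2*W)*(-680 + R) = (-680 + R)*(-22 + 2*W))
1/((14 + B(9))*(-152 - 69) + Z(-624, -339)) = 1/((14 + 9)*(-152 - 69) + (14960 - 1360*(-624) - 339*(-624) - 339*(-22 - 624))) = 1/(23*(-221) + (14960 + 848640 + 211536 - 339*(-646))) = 1/(-5083 + (14960 + 848640 + 211536 + 218994)) = 1/(-5083 + 1294130) = 1/1289047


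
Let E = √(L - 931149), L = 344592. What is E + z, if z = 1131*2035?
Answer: 2301585 + 3*I*√65173 ≈ 2.3016e+6 + 765.87*I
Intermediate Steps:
E = 3*I*√65173 (E = √(344592 - 931149) = √(-586557) = 3*I*√65173 ≈ 765.87*I)
z = 2301585
E + z = 3*I*√65173 + 2301585 = 2301585 + 3*I*√65173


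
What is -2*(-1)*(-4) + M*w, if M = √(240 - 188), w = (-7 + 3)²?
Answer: -8 + 32*√13 ≈ 107.38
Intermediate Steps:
w = 16 (w = (-4)² = 16)
M = 2*√13 (M = √52 = 2*√13 ≈ 7.2111)
-2*(-1)*(-4) + M*w = -2*(-1)*(-4) + (2*√13)*16 = 2*(-4) + 32*√13 = -8 + 32*√13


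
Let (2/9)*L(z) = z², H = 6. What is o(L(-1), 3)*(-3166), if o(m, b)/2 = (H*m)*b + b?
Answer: -531888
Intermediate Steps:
L(z) = 9*z²/2
o(m, b) = 2*b + 12*b*m (o(m, b) = 2*((6*m)*b + b) = 2*(6*b*m + b) = 2*(b + 6*b*m) = 2*b + 12*b*m)
o(L(-1), 3)*(-3166) = (2*3*(1 + 6*((9/2)*(-1)²)))*(-3166) = (2*3*(1 + 6*((9/2)*1)))*(-3166) = (2*3*(1 + 6*(9/2)))*(-3166) = (2*3*(1 + 27))*(-3166) = (2*3*28)*(-3166) = 168*(-3166) = -531888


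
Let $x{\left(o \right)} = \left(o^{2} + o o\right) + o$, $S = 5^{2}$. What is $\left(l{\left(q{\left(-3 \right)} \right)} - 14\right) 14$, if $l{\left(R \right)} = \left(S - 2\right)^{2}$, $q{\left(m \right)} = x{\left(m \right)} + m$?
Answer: $7210$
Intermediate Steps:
$S = 25$
$x{\left(o \right)} = o + 2 o^{2}$ ($x{\left(o \right)} = \left(o^{2} + o^{2}\right) + o = 2 o^{2} + o = o + 2 o^{2}$)
$q{\left(m \right)} = m + m \left(1 + 2 m\right)$ ($q{\left(m \right)} = m \left(1 + 2 m\right) + m = m + m \left(1 + 2 m\right)$)
$l{\left(R \right)} = 529$ ($l{\left(R \right)} = \left(25 - 2\right)^{2} = 23^{2} = 529$)
$\left(l{\left(q{\left(-3 \right)} \right)} - 14\right) 14 = \left(529 - 14\right) 14 = 515 \cdot 14 = 7210$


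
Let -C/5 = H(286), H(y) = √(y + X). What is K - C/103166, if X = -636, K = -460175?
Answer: -460175 + 25*I*√14/103166 ≈ -4.6018e+5 + 0.00090671*I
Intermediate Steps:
H(y) = √(-636 + y) (H(y) = √(y - 636) = √(-636 + y))
C = -25*I*√14 (C = -5*√(-636 + 286) = -25*I*√14 ≈ -93.541*I)
K - C/103166 = -460175 - (-25*I*√14)/103166 = -460175 - (-25)*I*√14/103166 = -460175 + 25*I*√14/103166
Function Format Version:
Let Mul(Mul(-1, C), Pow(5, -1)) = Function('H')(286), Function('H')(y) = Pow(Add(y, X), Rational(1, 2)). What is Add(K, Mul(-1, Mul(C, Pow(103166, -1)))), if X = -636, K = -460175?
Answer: Add(-460175, Mul(Rational(25, 103166), I, Pow(14, Rational(1, 2)))) ≈ Add(-4.6018e+5, Mul(0.00090671, I))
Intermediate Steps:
Function('H')(y) = Pow(Add(-636, y), Rational(1, 2)) (Function('H')(y) = Pow(Add(y, -636), Rational(1, 2)) = Pow(Add(-636, y), Rational(1, 2)))
C = Mul(-25, I, Pow(14, Rational(1, 2))) (C = Mul(-5, Pow(Add(-636, 286), Rational(1, 2))) = Mul(-5, Pow(-350, Rational(1, 2))) = Mul(-5, Mul(5, I, Pow(14, Rational(1, 2)))) = Mul(-25, I, Pow(14, Rational(1, 2))) ≈ Mul(-93.541, I))
Add(K, Mul(-1, Mul(C, Pow(103166, -1)))) = Add(-460175, Mul(-1, Mul(Mul(-25, I, Pow(14, Rational(1, 2))), Pow(103166, -1)))) = Add(-460175, Mul(-1, Mul(Mul(-25, I, Pow(14, Rational(1, 2))), Rational(1, 103166)))) = Add(-460175, Mul(-1, Mul(Rational(-25, 103166), I, Pow(14, Rational(1, 2))))) = Add(-460175, Mul(Rational(25, 103166), I, Pow(14, Rational(1, 2))))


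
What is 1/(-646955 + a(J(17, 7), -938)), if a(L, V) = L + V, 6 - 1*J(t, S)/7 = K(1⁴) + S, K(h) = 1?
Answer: -1/647907 ≈ -1.5434e-6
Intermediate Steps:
J(t, S) = 35 - 7*S (J(t, S) = 42 - 7*(1 + S) = 42 + (-7 - 7*S) = 35 - 7*S)
1/(-646955 + a(J(17, 7), -938)) = 1/(-646955 + ((35 - 7*7) - 938)) = 1/(-646955 + ((35 - 49) - 938)) = 1/(-646955 + (-14 - 938)) = 1/(-646955 - 952) = 1/(-647907) = -1/647907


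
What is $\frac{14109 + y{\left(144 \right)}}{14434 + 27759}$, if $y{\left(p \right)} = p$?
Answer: $\frac{14253}{42193} \approx 0.3378$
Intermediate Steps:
$\frac{14109 + y{\left(144 \right)}}{14434 + 27759} = \frac{14109 + 144}{14434 + 27759} = \frac{14253}{42193}$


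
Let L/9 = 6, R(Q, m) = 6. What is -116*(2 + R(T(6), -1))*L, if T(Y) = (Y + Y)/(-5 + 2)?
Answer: -50112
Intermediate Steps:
T(Y) = -2*Y/3 (T(Y) = (2*Y)/(-3) = (2*Y)*(-⅓) = -2*Y/3)
L = 54 (L = 9*6 = 54)
-116*(2 + R(T(6), -1))*L = -116*(2 + 6)*54 = -928*54 = -116*432 = -50112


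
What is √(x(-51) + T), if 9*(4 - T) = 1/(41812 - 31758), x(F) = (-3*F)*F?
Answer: I*√7095110967010/30162 ≈ 88.312*I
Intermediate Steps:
x(F) = -3*F²
T = 361943/90486 (T = 4 - 1/(9*(41812 - 31758)) = 4 - ⅑/10054 = 4 - ⅑*1/10054 = 4 - 1/90486 = 361943/90486 ≈ 4.0000)
√(x(-51) + T) = √(-3*(-51)² + 361943/90486) = √(-3*2601 + 361943/90486) = √(-7803 + 361943/90486) = √(-705700315/90486) = I*√7095110967010/30162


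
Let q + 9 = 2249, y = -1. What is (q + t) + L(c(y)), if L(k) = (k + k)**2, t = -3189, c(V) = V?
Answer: -945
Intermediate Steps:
L(k) = 4*k**2 (L(k) = (2*k)**2 = 4*k**2)
q = 2240 (q = -9 + 2249 = 2240)
(q + t) + L(c(y)) = (2240 - 3189) + 4*(-1)**2 = -949 + 4*1 = -949 + 4 = -945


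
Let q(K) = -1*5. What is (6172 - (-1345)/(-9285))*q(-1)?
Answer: -57305675/1857 ≈ -30859.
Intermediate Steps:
q(K) = -5
(6172 - (-1345)/(-9285))*q(-1) = (6172 - (-1345)/(-9285))*(-5) = (6172 - (-1345)*(-1)/9285)*(-5) = (6172 - 1*269/1857)*(-5) = (6172 - 269/1857)*(-5) = (11461135/1857)*(-5) = -57305675/1857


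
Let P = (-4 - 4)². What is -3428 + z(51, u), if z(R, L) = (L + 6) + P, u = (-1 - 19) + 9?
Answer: -3369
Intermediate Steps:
u = -11 (u = -20 + 9 = -11)
P = 64 (P = (-8)² = 64)
z(R, L) = 70 + L (z(R, L) = (L + 6) + 64 = (6 + L) + 64 = 70 + L)
-3428 + z(51, u) = -3428 + (70 - 11) = -3428 + 59 = -3369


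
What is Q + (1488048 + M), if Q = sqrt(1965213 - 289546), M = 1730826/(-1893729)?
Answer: 939319306722/631243 + sqrt(1675667) ≈ 1.4893e+6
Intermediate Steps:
M = -576942/631243 (M = 1730826*(-1/1893729) = -576942/631243 ≈ -0.91398)
Q = sqrt(1675667) ≈ 1294.5
Q + (1488048 + M) = sqrt(1675667) + (1488048 - 576942/631243) = sqrt(1675667) + 939319306722/631243 = 939319306722/631243 + sqrt(1675667)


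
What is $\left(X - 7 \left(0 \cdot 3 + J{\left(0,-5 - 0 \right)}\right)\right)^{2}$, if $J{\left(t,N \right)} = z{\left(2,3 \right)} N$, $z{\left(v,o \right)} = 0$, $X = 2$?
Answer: $4$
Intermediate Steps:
$J{\left(t,N \right)} = 0$ ($J{\left(t,N \right)} = 0 N = 0$)
$\left(X - 7 \left(0 \cdot 3 + J{\left(0,-5 - 0 \right)}\right)\right)^{2} = \left(2 - 7 \left(0 \cdot 3 + 0\right)\right)^{2} = \left(2 - 7 \left(0 + 0\right)\right)^{2} = \left(2 - 0\right)^{2} = \left(2 + 0\right)^{2} = 2^{2} = 4$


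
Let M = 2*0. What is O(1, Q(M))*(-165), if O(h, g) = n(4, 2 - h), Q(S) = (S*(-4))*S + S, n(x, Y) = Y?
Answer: -165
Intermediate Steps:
M = 0
Q(S) = S - 4*S² (Q(S) = (-4*S)*S + S = -4*S² + S = S - 4*S²)
O(h, g) = 2 - h
O(1, Q(M))*(-165) = (2 - 1*1)*(-165) = (2 - 1)*(-165) = 1*(-165) = -165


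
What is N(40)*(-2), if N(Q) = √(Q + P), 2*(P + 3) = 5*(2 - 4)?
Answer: -8*√2 ≈ -11.314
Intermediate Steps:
P = -8 (P = -3 + (5*(2 - 4))/2 = -3 + (5*(-2))/2 = -3 + (½)*(-10) = -3 - 5 = -8)
N(Q) = √(-8 + Q) (N(Q) = √(Q - 8) = √(-8 + Q))
N(40)*(-2) = √(-8 + 40)*(-2) = √32*(-2) = (4*√2)*(-2) = -8*√2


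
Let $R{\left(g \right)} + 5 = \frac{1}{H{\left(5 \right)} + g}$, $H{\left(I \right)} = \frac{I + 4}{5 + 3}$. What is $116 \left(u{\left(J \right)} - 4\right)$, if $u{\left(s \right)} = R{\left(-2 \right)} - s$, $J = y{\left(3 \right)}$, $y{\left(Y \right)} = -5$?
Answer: $- \frac{4176}{7} \approx -596.57$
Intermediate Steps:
$H{\left(I \right)} = \frac{1}{2} + \frac{I}{8}$ ($H{\left(I \right)} = \frac{4 + I}{8} = \left(4 + I\right) \frac{1}{8} = \frac{1}{2} + \frac{I}{8}$)
$J = -5$
$R{\left(g \right)} = -5 + \frac{1}{\frac{9}{8} + g}$ ($R{\left(g \right)} = -5 + \frac{1}{\left(\frac{1}{2} + \frac{1}{8} \cdot 5\right) + g} = -5 + \frac{1}{\left(\frac{1}{2} + \frac{5}{8}\right) + g} = -5 + \frac{1}{\frac{9}{8} + g}$)
$u{\left(s \right)} = - \frac{43}{7} - s$ ($u{\left(s \right)} = \frac{-37 - -80}{9 + 8 \left(-2\right)} - s = \frac{-37 + 80}{9 - 16} - s = \frac{1}{-7} \cdot 43 - s = \left(- \frac{1}{7}\right) 43 - s = - \frac{43}{7} - s$)
$116 \left(u{\left(J \right)} - 4\right) = 116 \left(\left(- \frac{43}{7} - -5\right) - 4\right) = 116 \left(\left(- \frac{43}{7} + 5\right) - 4\right) = 116 \left(- \frac{8}{7} - 4\right) = 116 \left(- \frac{36}{7}\right) = - \frac{4176}{7}$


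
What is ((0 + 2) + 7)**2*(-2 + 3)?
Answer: 81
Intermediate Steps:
((0 + 2) + 7)**2*(-2 + 3) = (2 + 7)**2*1 = 9**2*1 = 81*1 = 81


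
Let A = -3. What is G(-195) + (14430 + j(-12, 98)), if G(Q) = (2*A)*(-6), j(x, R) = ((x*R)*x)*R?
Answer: 1397442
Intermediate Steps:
j(x, R) = R²*x² (j(x, R) = ((R*x)*x)*R = (R*x²)*R = R²*x²)
G(Q) = 36 (G(Q) = (2*(-3))*(-6) = -6*(-6) = 36)
G(-195) + (14430 + j(-12, 98)) = 36 + (14430 + 98²*(-12)²) = 36 + (14430 + 9604*144) = 36 + (14430 + 1382976) = 36 + 1397406 = 1397442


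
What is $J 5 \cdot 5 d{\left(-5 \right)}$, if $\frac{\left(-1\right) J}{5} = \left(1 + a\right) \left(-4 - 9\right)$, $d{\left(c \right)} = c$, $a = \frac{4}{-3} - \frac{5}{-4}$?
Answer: $- \frac{89375}{12} \approx -7447.9$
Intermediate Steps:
$a = - \frac{1}{12}$ ($a = 4 \left(- \frac{1}{3}\right) - - \frac{5}{4} = - \frac{4}{3} + \frac{5}{4} = - \frac{1}{12} \approx -0.083333$)
$J = \frac{715}{12}$ ($J = - 5 \left(1 - \frac{1}{12}\right) \left(-4 - 9\right) = - 5 \cdot \frac{11}{12} \left(-13\right) = \left(-5\right) \left(- \frac{143}{12}\right) = \frac{715}{12} \approx 59.583$)
$J 5 \cdot 5 d{\left(-5 \right)} = \frac{715 \cdot 5 \cdot 5}{12} \left(-5\right) = \frac{715}{12} \cdot 25 \left(-5\right) = \frac{17875}{12} \left(-5\right) = - \frac{89375}{12}$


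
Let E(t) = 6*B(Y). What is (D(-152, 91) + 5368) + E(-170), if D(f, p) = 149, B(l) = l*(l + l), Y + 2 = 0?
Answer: 5565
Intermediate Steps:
Y = -2 (Y = -2 + 0 = -2)
B(l) = 2*l² (B(l) = l*(2*l) = 2*l²)
E(t) = 48 (E(t) = 6*(2*(-2)²) = 6*(2*4) = 6*8 = 48)
(D(-152, 91) + 5368) + E(-170) = (149 + 5368) + 48 = 5517 + 48 = 5565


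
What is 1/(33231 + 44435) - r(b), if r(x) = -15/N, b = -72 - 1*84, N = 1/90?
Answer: 104849101/77666 ≈ 1350.0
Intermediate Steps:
N = 1/90 ≈ 0.011111
b = -156 (b = -72 - 84 = -156)
r(x) = -1350 (r(x) = -15/1/90 = -15*90 = -1350)
1/(33231 + 44435) - r(b) = 1/(33231 + 44435) - 1*(-1350) = 1/77666 + 1350 = 104849101/77666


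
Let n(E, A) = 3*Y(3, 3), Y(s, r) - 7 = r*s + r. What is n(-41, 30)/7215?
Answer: 19/2405 ≈ 0.0079002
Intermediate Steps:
Y(s, r) = 7 + r + r*s (Y(s, r) = 7 + (r*s + r) = 7 + (r + r*s) = 7 + r + r*s)
n(E, A) = 57 (n(E, A) = 3*(7 + 3 + 3*3) = 3*(7 + 3 + 9) = 3*19 = 57)
n(-41, 30)/7215 = 57/7215 = 57*(1/7215) = 19/2405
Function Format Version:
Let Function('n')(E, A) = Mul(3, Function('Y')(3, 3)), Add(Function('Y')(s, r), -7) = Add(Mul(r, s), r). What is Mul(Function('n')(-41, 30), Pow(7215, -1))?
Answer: Rational(19, 2405) ≈ 0.0079002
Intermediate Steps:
Function('Y')(s, r) = Add(7, r, Mul(r, s)) (Function('Y')(s, r) = Add(7, Add(Mul(r, s), r)) = Add(7, Add(r, Mul(r, s))) = Add(7, r, Mul(r, s)))
Function('n')(E, A) = 57 (Function('n')(E, A) = Mul(3, Add(7, 3, Mul(3, 3))) = Mul(3, Add(7, 3, 9)) = Mul(3, 19) = 57)
Mul(Function('n')(-41, 30), Pow(7215, -1)) = Mul(57, Pow(7215, -1)) = Mul(57, Rational(1, 7215)) = Rational(19, 2405)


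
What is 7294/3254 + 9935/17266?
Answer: 79133347/28091782 ≈ 2.8170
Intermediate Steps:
7294/3254 + 9935/17266 = 7294*(1/3254) + 9935*(1/17266) = 3647/1627 + 9935/17266 = 79133347/28091782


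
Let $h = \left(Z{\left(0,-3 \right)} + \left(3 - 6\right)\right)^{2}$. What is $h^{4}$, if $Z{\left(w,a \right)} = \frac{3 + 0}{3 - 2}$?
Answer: $0$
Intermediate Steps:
$Z{\left(w,a \right)} = 3$ ($Z{\left(w,a \right)} = \frac{3}{1} = 3 \cdot 1 = 3$)
$h = 0$ ($h = \left(3 + \left(3 - 6\right)\right)^{2} = \left(3 - 3\right)^{2} = 0^{2} = 0$)
$h^{4} = 0^{4} = 0$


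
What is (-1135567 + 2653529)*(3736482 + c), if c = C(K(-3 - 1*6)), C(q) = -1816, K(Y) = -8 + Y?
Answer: 5669081070692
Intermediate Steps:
c = -1816
(-1135567 + 2653529)*(3736482 + c) = (-1135567 + 2653529)*(3736482 - 1816) = 1517962*3734666 = 5669081070692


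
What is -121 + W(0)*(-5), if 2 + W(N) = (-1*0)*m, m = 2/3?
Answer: -111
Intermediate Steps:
m = 2/3 (m = 2*(1/3) = 2/3 ≈ 0.66667)
W(N) = -2 (W(N) = -2 - 1*0*(2/3) = -2 + 0*(2/3) = -2 + 0 = -2)
-121 + W(0)*(-5) = -121 - 2*(-5) = -121 + 10 = -111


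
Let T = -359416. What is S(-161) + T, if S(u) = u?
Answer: -359577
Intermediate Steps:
S(-161) + T = -161 - 359416 = -359577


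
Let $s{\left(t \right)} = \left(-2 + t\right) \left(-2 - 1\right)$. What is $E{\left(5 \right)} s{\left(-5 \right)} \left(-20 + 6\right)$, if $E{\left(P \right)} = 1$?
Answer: $-294$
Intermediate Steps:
$s{\left(t \right)} = 6 - 3 t$ ($s{\left(t \right)} = \left(-2 + t\right) \left(-3\right) = 6 - 3 t$)
$E{\left(5 \right)} s{\left(-5 \right)} \left(-20 + 6\right) = 1 \left(6 - -15\right) \left(-20 + 6\right) = 1 \left(6 + 15\right) \left(-14\right) = 1 \cdot 21 \left(-14\right) = 21 \left(-14\right) = -294$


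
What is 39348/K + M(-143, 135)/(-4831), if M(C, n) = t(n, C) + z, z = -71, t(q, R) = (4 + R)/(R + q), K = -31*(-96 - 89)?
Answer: 1523181819/221646280 ≈ 6.8721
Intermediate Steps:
K = 5735 (K = -31*(-185) = 5735)
t(q, R) = (4 + R)/(R + q)
M(C, n) = -71 + (4 + C)/(C + n) (M(C, n) = (4 + C)/(C + n) - 71 = -71 + (4 + C)/(C + n))
39348/K + M(-143, 135)/(-4831) = 39348/5735 + ((4 - 71*135 - 70*(-143))/(-143 + 135))/(-4831) = 39348*(1/5735) + ((4 - 9585 + 10010)/(-8))*(-1/4831) = 39348/5735 - ⅛*429*(-1/4831) = 39348/5735 - 429/8*(-1/4831) = 39348/5735 + 429/38648 = 1523181819/221646280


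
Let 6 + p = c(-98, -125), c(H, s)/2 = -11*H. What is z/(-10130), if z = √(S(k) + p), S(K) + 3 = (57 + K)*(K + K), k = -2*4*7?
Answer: -√2035/10130 ≈ -0.0044532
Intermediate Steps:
k = -56 (k = -8*7 = -56)
S(K) = -3 + 2*K*(57 + K) (S(K) = -3 + (57 + K)*(K + K) = -3 + (57 + K)*(2*K) = -3 + 2*K*(57 + K))
c(H, s) = -22*H (c(H, s) = 2*(-11*H) = -22*H)
p = 2150 (p = -6 - 22*(-98) = -6 + 2156 = 2150)
z = √2035 (z = √((-3 + 2*(-56)² + 114*(-56)) + 2150) = √((-3 + 2*3136 - 6384) + 2150) = √((-3 + 6272 - 6384) + 2150) = √(-115 + 2150) = √2035 ≈ 45.111)
z/(-10130) = √2035/(-10130) = √2035*(-1/10130) = -√2035/10130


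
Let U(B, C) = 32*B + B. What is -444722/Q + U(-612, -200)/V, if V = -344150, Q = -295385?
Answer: 15901667176/10165674775 ≈ 1.5643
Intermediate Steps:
U(B, C) = 33*B
-444722/Q + U(-612, -200)/V = -444722/(-295385) + (33*(-612))/(-344150) = -444722*(-1/295385) - 20196*(-1/344150) = 444722/295385 + 10098/172075 = 15901667176/10165674775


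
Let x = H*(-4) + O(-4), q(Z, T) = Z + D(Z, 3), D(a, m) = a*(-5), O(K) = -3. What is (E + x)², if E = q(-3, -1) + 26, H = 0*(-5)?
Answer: 1225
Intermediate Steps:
H = 0
D(a, m) = -5*a
q(Z, T) = -4*Z (q(Z, T) = Z - 5*Z = -4*Z)
x = -3 (x = 0*(-4) - 3 = 0 - 3 = -3)
E = 38 (E = -4*(-3) + 26 = 12 + 26 = 38)
(E + x)² = (38 - 3)² = 35² = 1225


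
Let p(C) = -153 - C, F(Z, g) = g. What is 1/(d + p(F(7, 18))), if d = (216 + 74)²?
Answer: 1/83929 ≈ 1.1915e-5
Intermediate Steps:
d = 84100 (d = 290² = 84100)
1/(d + p(F(7, 18))) = 1/(84100 + (-153 - 1*18)) = 1/(84100 + (-153 - 18)) = 1/(84100 - 171) = 1/83929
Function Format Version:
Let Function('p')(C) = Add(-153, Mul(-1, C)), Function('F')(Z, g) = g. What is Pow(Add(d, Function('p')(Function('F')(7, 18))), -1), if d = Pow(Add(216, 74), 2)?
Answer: Rational(1, 83929) ≈ 1.1915e-5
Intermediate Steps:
d = 84100 (d = Pow(290, 2) = 84100)
Pow(Add(d, Function('p')(Function('F')(7, 18))), -1) = Pow(Add(84100, Add(-153, Mul(-1, 18))), -1) = Pow(Add(84100, Add(-153, -18)), -1) = Pow(Add(84100, -171), -1) = Pow(83929, -1) = Rational(1, 83929)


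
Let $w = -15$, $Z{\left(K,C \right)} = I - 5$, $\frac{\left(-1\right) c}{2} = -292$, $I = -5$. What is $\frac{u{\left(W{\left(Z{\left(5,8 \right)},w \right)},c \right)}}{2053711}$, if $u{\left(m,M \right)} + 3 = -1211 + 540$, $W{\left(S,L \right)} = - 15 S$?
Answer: $- \frac{674}{2053711} \approx -0.00032819$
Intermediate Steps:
$c = 584$ ($c = \left(-2\right) \left(-292\right) = 584$)
$Z{\left(K,C \right)} = -10$ ($Z{\left(K,C \right)} = -5 - 5 = -10$)
$u{\left(m,M \right)} = -674$ ($u{\left(m,M \right)} = -3 + \left(-1211 + 540\right) = -3 - 671 = -674$)
$\frac{u{\left(W{\left(Z{\left(5,8 \right)},w \right)},c \right)}}{2053711} = - \frac{674}{2053711}$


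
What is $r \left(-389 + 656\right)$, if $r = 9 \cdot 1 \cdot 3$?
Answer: $7209$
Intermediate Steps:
$r = 27$ ($r = 9 \cdot 3 = 27$)
$r \left(-389 + 656\right) = 27 \left(-389 + 656\right) = 27 \cdot 267 = 7209$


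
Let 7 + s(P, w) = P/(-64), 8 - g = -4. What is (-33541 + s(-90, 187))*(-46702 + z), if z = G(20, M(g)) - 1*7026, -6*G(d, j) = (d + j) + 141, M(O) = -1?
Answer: 10819715789/6 ≈ 1.8033e+9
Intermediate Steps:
g = 12 (g = 8 - 1*(-4) = 8 + 4 = 12)
G(d, j) = -47/2 - d/6 - j/6 (G(d, j) = -((d + j) + 141)/6 = -(141 + d + j)/6 = -47/2 - d/6 - j/6)
z = -21158/3 (z = (-47/2 - ⅙*20 - ⅙*(-1)) - 1*7026 = (-47/2 - 10/3 + ⅙) - 7026 = -80/3 - 7026 = -21158/3 ≈ -7052.7)
s(P, w) = -7 - P/64 (s(P, w) = -7 + P/(-64) = -7 + P*(-1/64) = -7 - P/64)
(-33541 + s(-90, 187))*(-46702 + z) = (-33541 + (-7 - 1/64*(-90)))*(-46702 - 21158/3) = (-33541 + (-7 + 45/32))*(-161264/3) = (-33541 - 179/32)*(-161264/3) = -1073491/32*(-161264/3) = 10819715789/6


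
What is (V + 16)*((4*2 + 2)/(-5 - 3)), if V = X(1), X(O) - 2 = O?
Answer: -95/4 ≈ -23.750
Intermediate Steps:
X(O) = 2 + O
V = 3 (V = 2 + 1 = 3)
(V + 16)*((4*2 + 2)/(-5 - 3)) = (3 + 16)*((4*2 + 2)/(-5 - 3)) = 19*((8 + 2)/(-8)) = 19*(-⅛*10) = 19*(-5/4) = -95/4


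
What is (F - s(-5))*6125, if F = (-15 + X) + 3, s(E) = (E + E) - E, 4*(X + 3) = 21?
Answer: -116375/4 ≈ -29094.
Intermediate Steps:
X = 9/4 (X = -3 + (¼)*21 = -3 + 21/4 = 9/4 ≈ 2.2500)
s(E) = E (s(E) = 2*E - E = E)
F = -39/4 (F = (-15 + 9/4) + 3 = -51/4 + 3 = -39/4 ≈ -9.7500)
(F - s(-5))*6125 = (-39/4 - 1*(-5))*6125 = (-39/4 + 5)*6125 = -19/4*6125 = -116375/4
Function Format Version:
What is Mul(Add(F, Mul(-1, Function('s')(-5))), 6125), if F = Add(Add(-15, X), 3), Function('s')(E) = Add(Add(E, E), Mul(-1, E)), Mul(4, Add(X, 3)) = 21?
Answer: Rational(-116375, 4) ≈ -29094.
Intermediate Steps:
X = Rational(9, 4) (X = Add(-3, Mul(Rational(1, 4), 21)) = Add(-3, Rational(21, 4)) = Rational(9, 4) ≈ 2.2500)
Function('s')(E) = E (Function('s')(E) = Add(Mul(2, E), Mul(-1, E)) = E)
F = Rational(-39, 4) (F = Add(Add(-15, Rational(9, 4)), 3) = Add(Rational(-51, 4), 3) = Rational(-39, 4) ≈ -9.7500)
Mul(Add(F, Mul(-1, Function('s')(-5))), 6125) = Mul(Add(Rational(-39, 4), Mul(-1, -5)), 6125) = Mul(Add(Rational(-39, 4), 5), 6125) = Mul(Rational(-19, 4), 6125) = Rational(-116375, 4)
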